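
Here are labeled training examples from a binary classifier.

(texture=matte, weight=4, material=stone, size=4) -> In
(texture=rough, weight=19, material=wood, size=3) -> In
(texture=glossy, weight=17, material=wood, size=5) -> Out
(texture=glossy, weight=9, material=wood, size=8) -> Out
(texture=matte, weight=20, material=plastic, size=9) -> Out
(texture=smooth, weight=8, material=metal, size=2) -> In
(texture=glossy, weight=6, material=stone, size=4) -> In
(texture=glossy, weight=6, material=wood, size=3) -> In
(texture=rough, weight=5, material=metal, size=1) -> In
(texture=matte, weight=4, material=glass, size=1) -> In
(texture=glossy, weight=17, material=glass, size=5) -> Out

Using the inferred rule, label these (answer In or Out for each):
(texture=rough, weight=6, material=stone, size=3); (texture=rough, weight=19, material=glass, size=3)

In, In

The pattern is that an item is 'In' exactly when: size ≤ 4.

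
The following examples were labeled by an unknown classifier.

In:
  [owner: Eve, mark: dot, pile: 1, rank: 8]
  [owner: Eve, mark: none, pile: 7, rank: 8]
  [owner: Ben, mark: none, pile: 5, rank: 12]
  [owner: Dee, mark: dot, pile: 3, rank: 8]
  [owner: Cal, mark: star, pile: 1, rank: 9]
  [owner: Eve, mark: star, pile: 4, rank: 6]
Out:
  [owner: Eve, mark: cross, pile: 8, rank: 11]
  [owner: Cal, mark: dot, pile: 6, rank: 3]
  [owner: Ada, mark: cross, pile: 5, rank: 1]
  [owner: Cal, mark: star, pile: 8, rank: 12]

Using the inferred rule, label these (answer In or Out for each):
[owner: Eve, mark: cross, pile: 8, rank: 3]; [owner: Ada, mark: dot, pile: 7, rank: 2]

The common property of the 'In' items is: pile ≤ 7 AND rank ≥ 6. No 'Out' item has it.
[owner: Eve, mark: cross, pile: 8, rank: 3]: pile = 8, rank = 3 — doesn't match, so Out.
[owner: Ada, mark: dot, pile: 7, rank: 2]: pile = 7, rank = 2 — doesn't match, so Out.

Out, Out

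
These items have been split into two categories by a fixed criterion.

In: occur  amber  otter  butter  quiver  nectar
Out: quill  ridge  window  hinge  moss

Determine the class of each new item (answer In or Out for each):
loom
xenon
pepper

All 'In' examples share one property — ends with 'r' — and every 'Out' example lacks it.
loom: Out (ends with 'm'). xenon: Out (ends with 'n'). pepper: In (ends with 'r').

Out, Out, In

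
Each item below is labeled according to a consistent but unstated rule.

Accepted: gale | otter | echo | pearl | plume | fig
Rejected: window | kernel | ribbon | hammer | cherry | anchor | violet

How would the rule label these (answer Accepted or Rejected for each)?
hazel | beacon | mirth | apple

Accepted, Rejected, Accepted, Accepted

The classifier is using: length ≤ 5.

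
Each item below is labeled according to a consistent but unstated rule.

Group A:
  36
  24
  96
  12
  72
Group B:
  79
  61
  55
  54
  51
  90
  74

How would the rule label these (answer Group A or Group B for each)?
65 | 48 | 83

Group B, Group A, Group B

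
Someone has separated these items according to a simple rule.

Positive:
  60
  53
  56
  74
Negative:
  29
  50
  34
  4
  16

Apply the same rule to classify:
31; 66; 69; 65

Negative, Positive, Positive, Positive

The rule appears to be: at least 53.
Negative: 31, since 31 < 53. Positive: 66, since 66 ≥ 53. Positive: 69, since 69 ≥ 53. Positive: 65, since 65 ≥ 53.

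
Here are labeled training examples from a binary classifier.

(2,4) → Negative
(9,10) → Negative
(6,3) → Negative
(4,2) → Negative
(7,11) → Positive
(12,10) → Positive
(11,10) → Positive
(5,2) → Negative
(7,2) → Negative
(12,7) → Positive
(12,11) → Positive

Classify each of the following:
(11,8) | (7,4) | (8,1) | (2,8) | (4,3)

A rule that fits every label: max ≥ 11 — true of each 'Positive' example, false of each 'Negative' one.

Positive, Negative, Negative, Negative, Negative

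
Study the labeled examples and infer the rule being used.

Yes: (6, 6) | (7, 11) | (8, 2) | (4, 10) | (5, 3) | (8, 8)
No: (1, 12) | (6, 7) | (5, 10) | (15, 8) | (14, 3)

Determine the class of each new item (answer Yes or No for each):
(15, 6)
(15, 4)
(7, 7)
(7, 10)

No, No, Yes, No

The simplest hypothesis consistent with all the labels is: sum is even.
(15, 6) — 15+6 = 21, hence No.
(15, 4) — 15+4 = 19, hence No.
(7, 7) — 7+7 = 14, hence Yes.
(7, 10) — 7+10 = 17, hence No.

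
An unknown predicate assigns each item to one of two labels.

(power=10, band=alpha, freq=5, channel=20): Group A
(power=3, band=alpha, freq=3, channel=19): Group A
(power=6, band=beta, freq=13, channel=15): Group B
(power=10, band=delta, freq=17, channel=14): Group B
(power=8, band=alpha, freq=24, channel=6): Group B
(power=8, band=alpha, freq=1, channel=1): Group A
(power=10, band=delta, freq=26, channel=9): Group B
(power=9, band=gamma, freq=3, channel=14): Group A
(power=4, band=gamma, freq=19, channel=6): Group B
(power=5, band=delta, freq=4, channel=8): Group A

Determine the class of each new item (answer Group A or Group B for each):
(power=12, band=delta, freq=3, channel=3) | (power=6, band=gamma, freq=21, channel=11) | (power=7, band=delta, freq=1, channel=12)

Rule: freq ≤ 5. This holds for each 'Group A' example and fails for each 'Group B' one.
(power=12, band=delta, freq=3, channel=3) → freq = 3 → Group A.
(power=6, band=gamma, freq=21, channel=11) → freq = 21 → Group B.
(power=7, band=delta, freq=1, channel=12) → freq = 1 → Group A.

Group A, Group B, Group A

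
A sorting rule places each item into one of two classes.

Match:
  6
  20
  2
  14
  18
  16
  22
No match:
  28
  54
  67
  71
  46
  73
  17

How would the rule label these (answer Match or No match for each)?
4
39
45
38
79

All 'Match' examples share one property — even AND at most 22 — and every 'No match' example lacks it.
4: 4 is even, 4 ≤ 22, satisfies this → Match.
39: 39 is odd, 39 > 22, lacks this property → No match.
45: 45 is odd, 45 > 22, lacks this property → No match.
38: 38 is even, 38 > 22, lacks this property → No match.
79: 79 is odd, 79 > 22, lacks this property → No match.

Match, No match, No match, No match, No match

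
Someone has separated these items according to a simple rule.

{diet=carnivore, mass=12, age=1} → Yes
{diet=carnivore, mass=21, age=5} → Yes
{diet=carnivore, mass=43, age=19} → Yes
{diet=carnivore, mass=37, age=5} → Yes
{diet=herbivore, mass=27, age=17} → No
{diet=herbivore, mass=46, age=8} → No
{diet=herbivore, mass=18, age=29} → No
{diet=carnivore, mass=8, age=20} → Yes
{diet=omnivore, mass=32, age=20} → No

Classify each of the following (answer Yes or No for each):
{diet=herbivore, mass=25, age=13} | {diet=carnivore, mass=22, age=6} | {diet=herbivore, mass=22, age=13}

No, Yes, No

Looking at the examples, the only property every 'Yes' case has and every 'No' case lacks is: diet is carnivore.
{diet=herbivore, mass=25, age=13} — diet is herbivore, hence No. {diet=carnivore, mass=22, age=6} — diet is carnivore, hence Yes. {diet=herbivore, mass=22, age=13} — diet is herbivore, hence No.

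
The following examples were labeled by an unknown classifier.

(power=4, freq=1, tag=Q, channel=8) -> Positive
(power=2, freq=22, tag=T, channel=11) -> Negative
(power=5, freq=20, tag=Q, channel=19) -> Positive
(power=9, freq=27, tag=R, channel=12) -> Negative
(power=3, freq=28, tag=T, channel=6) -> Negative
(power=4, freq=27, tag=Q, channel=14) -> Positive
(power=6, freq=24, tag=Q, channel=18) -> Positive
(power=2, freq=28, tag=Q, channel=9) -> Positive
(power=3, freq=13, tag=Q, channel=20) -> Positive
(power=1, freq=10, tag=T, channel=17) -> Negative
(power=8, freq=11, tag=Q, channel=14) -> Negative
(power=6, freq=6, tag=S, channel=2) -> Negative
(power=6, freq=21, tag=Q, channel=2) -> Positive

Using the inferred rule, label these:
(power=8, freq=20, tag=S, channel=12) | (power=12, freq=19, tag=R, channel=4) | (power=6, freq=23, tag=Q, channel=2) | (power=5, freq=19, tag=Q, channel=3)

Negative, Negative, Positive, Positive

The pattern is that an item is 'Positive' exactly when: tag is Q AND power ≤ 6.
(power=8, freq=20, tag=S, channel=12): tag is S, power = 8, does not fit → Negative. (power=12, freq=19, tag=R, channel=4): tag is R, power = 12, does not fit → Negative. (power=6, freq=23, tag=Q, channel=2): tag is Q, power = 6, passes → Positive. (power=5, freq=19, tag=Q, channel=3): tag is Q, power = 5, passes → Positive.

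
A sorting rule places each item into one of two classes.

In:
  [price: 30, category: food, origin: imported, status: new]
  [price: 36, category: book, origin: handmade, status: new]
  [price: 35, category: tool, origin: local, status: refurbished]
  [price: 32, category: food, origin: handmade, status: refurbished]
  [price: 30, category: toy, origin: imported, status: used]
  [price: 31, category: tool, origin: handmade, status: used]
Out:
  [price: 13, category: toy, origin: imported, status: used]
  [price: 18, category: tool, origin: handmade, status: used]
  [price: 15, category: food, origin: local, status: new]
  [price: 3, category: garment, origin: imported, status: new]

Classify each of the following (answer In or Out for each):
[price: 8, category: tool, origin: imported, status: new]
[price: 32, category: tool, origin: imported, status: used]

The common property of the 'In' items is: price ≥ 30. No 'Out' item has it.

Out, In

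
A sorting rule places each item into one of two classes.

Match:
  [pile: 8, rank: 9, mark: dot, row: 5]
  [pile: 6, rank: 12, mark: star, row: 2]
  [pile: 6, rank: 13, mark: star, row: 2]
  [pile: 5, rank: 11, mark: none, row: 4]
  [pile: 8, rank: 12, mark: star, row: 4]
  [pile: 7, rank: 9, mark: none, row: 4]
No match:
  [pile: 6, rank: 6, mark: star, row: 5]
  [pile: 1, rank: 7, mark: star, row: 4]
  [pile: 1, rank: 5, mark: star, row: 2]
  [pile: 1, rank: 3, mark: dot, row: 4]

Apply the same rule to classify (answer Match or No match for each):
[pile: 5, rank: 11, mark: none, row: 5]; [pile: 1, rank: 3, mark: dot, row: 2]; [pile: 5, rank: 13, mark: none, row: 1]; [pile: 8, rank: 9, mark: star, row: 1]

Match, No match, Match, Match

A rule that fits every label: rank ≥ 9 — true of each 'Match' example, false of each 'No match' one.
[pile: 5, rank: 11, mark: none, row: 5] → rank = 11 → Match.
[pile: 1, rank: 3, mark: dot, row: 2] → rank = 3 → No match.
[pile: 5, rank: 13, mark: none, row: 1] → rank = 13 → Match.
[pile: 8, rank: 9, mark: star, row: 1] → rank = 9 → Match.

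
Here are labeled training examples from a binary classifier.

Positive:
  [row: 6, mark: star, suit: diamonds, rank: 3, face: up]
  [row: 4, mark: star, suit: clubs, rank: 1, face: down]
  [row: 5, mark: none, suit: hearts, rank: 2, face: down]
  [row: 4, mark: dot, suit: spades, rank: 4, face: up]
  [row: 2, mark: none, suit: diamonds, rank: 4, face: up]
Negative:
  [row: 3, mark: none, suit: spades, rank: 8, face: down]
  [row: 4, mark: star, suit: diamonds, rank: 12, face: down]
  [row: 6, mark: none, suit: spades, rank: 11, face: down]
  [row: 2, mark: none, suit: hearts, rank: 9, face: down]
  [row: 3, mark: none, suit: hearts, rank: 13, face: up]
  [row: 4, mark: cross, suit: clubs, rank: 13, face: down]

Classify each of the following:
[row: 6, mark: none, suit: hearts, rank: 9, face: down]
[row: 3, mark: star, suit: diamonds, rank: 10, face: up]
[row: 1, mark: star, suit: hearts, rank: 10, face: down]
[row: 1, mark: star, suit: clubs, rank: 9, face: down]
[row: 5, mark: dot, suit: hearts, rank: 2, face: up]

Negative, Negative, Negative, Negative, Positive

'Positive' ⟺ rank ≤ 4.
[row: 6, mark: none, suit: hearts, rank: 9, face: down]: rank = 9, doesn't match → Negative.
[row: 3, mark: star, suit: diamonds, rank: 10, face: up]: rank = 10, doesn't match → Negative.
[row: 1, mark: star, suit: hearts, rank: 10, face: down]: rank = 10, doesn't match → Negative.
[row: 1, mark: star, suit: clubs, rank: 9, face: down]: rank = 9, doesn't match → Negative.
[row: 5, mark: dot, suit: hearts, rank: 2, face: up]: rank = 2, checks out → Positive.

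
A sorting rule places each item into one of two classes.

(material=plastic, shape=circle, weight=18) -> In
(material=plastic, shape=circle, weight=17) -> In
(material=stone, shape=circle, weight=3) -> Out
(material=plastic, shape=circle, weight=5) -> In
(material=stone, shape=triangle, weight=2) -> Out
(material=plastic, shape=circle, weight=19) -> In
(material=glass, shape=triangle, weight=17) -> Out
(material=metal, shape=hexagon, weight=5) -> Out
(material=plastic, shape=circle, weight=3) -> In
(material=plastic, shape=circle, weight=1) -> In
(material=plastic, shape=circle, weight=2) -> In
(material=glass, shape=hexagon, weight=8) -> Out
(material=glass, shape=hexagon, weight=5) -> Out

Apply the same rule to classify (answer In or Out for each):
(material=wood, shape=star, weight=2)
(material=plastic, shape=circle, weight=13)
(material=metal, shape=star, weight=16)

Out, In, Out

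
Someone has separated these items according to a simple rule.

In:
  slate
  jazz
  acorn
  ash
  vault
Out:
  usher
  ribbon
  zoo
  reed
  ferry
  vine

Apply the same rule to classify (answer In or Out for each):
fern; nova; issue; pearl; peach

Looking at the examples, the only property every 'In' case has and every 'Out' case lacks is: contains 'a'.
fern: Out (no 'a'). nova: In (has 'a'). issue: Out (no 'a'). pearl: In (has 'a'). peach: In (has 'a').

Out, In, Out, In, In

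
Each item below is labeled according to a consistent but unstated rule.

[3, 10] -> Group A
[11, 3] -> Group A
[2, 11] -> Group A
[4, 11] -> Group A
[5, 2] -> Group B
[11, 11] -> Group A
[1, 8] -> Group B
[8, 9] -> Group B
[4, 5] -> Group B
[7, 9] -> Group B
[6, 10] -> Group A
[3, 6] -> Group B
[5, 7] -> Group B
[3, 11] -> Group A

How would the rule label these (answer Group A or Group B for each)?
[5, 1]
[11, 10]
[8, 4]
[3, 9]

Group B, Group A, Group B, Group B

All 'Group A' examples share one property — max ≥ 10 — and every 'Group B' example lacks it.
[5, 1]: Group B (max 5).
[11, 10]: Group A (max 11).
[8, 4]: Group B (max 8).
[3, 9]: Group B (max 9).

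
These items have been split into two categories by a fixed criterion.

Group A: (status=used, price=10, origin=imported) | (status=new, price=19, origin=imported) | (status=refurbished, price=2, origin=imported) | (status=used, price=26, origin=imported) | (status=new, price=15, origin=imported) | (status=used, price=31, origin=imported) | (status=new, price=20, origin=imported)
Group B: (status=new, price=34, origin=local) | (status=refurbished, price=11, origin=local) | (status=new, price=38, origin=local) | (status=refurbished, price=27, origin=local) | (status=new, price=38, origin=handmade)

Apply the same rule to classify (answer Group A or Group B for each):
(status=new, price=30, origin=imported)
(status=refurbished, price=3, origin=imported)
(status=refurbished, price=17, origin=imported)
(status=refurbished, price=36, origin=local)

Group A, Group A, Group A, Group B

The common property of the 'Group A' items is: origin is imported. No 'Group B' item has it.
(status=new, price=30, origin=imported) — origin is imported, hence Group A.
(status=refurbished, price=3, origin=imported) — origin is imported, hence Group A.
(status=refurbished, price=17, origin=imported) — origin is imported, hence Group A.
(status=refurbished, price=36, origin=local) — origin is local, hence Group B.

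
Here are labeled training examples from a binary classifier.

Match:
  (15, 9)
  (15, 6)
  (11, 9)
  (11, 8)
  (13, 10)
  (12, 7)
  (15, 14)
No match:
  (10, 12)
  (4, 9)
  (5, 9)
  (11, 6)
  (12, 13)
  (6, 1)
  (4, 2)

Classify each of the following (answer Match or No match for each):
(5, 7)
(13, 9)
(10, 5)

A rule that fits every label: first > second AND sum ≥ 19 — true of each 'Match' example, false of each 'No match' one.
No match: (5, 7), since 5 < 7, 5+7 = 12. Match: (13, 9), since 13 > 9, 13+9 = 22. No match: (10, 5), since 10 > 5, 10+5 = 15.

No match, Match, No match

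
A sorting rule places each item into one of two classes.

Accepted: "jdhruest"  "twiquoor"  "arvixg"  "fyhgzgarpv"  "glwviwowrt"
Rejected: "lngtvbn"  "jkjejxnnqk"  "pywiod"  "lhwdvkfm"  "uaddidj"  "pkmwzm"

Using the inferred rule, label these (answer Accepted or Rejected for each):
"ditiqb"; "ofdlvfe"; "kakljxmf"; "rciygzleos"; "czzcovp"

Rejected, Rejected, Rejected, Accepted, Rejected

The rule appears to be: contains 'r'.
"ditiqb": Rejected (no 'r').
"ofdlvfe": Rejected (no 'r').
"kakljxmf": Rejected (no 'r').
"rciygzleos": Accepted (has 'r').
"czzcovp": Rejected (no 'r').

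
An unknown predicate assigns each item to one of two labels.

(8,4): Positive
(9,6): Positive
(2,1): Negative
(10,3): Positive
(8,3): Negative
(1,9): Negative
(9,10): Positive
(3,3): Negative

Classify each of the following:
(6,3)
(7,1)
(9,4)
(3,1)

'Positive' ⟺ sum ≥ 12.
(6,3): 6+3 = 9, fails this test → Negative.
(7,1): 7+1 = 8, fails this test → Negative.
(9,4): 9+4 = 13, meets the rule → Positive.
(3,1): 3+1 = 4, fails this test → Negative.

Negative, Negative, Positive, Negative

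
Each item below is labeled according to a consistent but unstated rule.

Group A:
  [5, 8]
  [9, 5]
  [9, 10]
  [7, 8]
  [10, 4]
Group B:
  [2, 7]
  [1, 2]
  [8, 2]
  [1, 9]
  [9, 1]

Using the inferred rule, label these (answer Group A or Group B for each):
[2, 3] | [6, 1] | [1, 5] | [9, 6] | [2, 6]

Group B, Group B, Group B, Group A, Group B

The pattern is that an item is 'Group A' exactly when: sum ≥ 13.
Group B: [2, 3], since 2+3 = 5. Group B: [6, 1], since 6+1 = 7. Group B: [1, 5], since 1+5 = 6. Group A: [9, 6], since 9+6 = 15. Group B: [2, 6], since 2+6 = 8.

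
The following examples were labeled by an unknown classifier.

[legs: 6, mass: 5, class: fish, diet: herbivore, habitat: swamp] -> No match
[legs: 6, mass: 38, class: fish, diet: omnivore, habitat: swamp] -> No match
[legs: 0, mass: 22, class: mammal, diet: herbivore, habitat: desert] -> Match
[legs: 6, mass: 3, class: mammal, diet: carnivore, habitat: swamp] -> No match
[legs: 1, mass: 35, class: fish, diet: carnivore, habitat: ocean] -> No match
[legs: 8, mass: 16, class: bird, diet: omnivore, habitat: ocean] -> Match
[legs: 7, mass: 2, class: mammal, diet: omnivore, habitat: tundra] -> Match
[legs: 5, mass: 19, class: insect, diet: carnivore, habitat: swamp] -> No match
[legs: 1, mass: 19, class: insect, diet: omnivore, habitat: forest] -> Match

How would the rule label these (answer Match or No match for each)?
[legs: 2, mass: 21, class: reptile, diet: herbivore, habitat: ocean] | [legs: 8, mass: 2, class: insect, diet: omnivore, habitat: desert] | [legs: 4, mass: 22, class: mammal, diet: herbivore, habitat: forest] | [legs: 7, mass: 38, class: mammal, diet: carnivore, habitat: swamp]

Match, Match, Match, No match

The simplest hypothesis consistent with all the labels is: habitat is not swamp AND mass ≤ 22.
[legs: 2, mass: 21, class: reptile, diet: herbivore, habitat: ocean]: habitat is ocean, mass = 21, passes → Match. [legs: 8, mass: 2, class: insect, diet: omnivore, habitat: desert]: habitat is desert, mass = 2, passes → Match. [legs: 4, mass: 22, class: mammal, diet: herbivore, habitat: forest]: habitat is forest, mass = 22, passes → Match. [legs: 7, mass: 38, class: mammal, diet: carnivore, habitat: swamp]: habitat is swamp, mass = 38, doesn't qualify → No match.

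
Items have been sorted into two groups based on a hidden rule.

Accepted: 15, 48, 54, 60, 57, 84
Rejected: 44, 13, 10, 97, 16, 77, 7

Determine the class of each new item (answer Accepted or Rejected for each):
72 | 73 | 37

Rule: multiple of 3. This holds for each 'Accepted' example and fails for each 'Rejected' one.
72 → 72 = 3·24 → Accepted.
73 → 73 = 3·24 + 1 → Rejected.
37 → 37 = 3·12 + 1 → Rejected.

Accepted, Rejected, Rejected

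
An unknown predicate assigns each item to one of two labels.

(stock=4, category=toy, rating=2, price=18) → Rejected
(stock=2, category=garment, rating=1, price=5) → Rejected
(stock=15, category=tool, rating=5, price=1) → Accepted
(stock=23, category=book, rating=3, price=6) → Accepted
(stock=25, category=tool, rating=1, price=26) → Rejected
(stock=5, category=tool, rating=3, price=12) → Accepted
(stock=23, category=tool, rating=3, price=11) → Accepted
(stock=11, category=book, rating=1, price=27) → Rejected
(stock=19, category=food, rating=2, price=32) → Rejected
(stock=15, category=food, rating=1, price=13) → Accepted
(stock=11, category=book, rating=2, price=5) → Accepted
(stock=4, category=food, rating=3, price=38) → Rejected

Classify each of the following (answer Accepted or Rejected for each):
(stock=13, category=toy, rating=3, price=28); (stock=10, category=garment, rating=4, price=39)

Rejected, Rejected

The simplest hypothesis consistent with all the labels is: price ≤ 13 AND stock ≥ 4.
(stock=13, category=toy, rating=3, price=28): Rejected (price = 28, stock = 13). (stock=10, category=garment, rating=4, price=39): Rejected (price = 39, stock = 10).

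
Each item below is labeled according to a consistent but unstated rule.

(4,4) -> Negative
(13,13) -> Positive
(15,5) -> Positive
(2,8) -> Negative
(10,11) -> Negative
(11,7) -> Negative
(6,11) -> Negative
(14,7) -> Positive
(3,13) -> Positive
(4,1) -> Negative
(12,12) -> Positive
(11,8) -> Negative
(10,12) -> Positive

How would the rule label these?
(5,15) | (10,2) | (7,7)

Every 'Positive' example satisfies: max ≥ 12. None of the 'Negative' examples do.
(5,15): max 15, matches → Positive.
(10,2): max 10, does not satisfy this → Negative.
(7,7): max 7, does not satisfy this → Negative.

Positive, Negative, Negative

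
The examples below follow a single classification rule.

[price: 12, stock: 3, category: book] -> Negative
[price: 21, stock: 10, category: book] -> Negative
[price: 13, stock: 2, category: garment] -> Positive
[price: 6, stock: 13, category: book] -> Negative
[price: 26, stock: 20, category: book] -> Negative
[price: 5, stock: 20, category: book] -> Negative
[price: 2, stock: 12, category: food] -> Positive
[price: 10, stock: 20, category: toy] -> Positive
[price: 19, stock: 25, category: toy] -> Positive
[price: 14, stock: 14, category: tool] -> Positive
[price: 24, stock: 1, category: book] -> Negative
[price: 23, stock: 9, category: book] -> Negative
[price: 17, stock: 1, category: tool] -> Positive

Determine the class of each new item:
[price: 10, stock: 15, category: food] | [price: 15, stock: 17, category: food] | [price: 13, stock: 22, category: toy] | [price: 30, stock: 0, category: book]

The rule appears to be: category is not book.
[price: 10, stock: 15, category: food]: Positive (category is food). [price: 15, stock: 17, category: food]: Positive (category is food). [price: 13, stock: 22, category: toy]: Positive (category is toy). [price: 30, stock: 0, category: book]: Negative (category is book).

Positive, Positive, Positive, Negative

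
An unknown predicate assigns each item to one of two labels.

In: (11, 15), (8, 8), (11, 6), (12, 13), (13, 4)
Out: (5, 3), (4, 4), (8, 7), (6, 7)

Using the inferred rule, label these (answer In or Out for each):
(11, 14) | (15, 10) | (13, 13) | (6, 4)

In, In, In, Out

All 'In' examples share one property — sum ≥ 16 — and every 'Out' example lacks it.
(11, 14) — 11+14 = 25, hence In.
(15, 10) — 15+10 = 25, hence In.
(13, 13) — 13+13 = 26, hence In.
(6, 4) — 6+4 = 10, hence Out.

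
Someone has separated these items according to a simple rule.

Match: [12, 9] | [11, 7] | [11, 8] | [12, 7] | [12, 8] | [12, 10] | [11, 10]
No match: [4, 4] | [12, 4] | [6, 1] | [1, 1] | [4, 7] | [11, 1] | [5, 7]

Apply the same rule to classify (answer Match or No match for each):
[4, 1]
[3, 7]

The simplest hypothesis consistent with all the labels is: sum ≥ 18.
[4, 1] — 4+1 = 5, hence No match.
[3, 7] — 3+7 = 10, hence No match.

No match, No match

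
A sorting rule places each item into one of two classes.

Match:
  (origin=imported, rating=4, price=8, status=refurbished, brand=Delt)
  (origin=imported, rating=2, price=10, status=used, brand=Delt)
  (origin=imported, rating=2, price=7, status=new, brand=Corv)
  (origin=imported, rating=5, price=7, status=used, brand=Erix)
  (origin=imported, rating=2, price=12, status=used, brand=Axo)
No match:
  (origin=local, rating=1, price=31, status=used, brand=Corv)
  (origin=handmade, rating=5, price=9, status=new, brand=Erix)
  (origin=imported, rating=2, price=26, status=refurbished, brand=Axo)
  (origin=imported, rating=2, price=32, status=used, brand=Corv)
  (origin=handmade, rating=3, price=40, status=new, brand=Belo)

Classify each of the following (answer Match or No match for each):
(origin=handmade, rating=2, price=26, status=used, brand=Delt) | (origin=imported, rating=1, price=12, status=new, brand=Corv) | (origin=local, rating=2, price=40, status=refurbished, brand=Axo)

No match, Match, No match

The classifier is using: origin is imported AND price ≤ 12.
(origin=handmade, rating=2, price=26, status=used, brand=Delt): origin is handmade, price = 26, doesn't match → No match.
(origin=imported, rating=1, price=12, status=new, brand=Corv): origin is imported, price = 12, meets the rule → Match.
(origin=local, rating=2, price=40, status=refurbished, brand=Axo): origin is local, price = 40, doesn't match → No match.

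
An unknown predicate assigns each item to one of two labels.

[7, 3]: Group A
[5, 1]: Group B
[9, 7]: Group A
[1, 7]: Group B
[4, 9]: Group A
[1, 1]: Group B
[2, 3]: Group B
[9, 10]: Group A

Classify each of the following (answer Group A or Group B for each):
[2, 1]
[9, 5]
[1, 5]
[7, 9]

The common property of the 'Group A' items is: sum ≥ 10. No 'Group B' item has it.

Group B, Group A, Group B, Group A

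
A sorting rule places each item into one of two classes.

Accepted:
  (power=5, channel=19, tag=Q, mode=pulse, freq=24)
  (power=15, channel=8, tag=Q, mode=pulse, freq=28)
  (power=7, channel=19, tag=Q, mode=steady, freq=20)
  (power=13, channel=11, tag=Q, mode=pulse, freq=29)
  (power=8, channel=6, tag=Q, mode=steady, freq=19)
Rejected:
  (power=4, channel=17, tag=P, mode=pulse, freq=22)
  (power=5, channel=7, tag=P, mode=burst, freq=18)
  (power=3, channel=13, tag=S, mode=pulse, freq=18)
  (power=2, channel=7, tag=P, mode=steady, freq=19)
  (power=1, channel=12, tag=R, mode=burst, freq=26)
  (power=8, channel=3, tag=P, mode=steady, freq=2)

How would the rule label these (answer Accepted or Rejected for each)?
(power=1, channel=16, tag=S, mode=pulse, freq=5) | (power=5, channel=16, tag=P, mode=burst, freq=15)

Rejected, Rejected

Looking at the examples, the only property every 'Accepted' case has and every 'Rejected' case lacks is: tag is Q.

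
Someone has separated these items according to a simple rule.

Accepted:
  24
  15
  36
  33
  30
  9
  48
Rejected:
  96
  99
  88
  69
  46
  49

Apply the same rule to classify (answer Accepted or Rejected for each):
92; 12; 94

Rejected, Accepted, Rejected

The classifier is using: multiple of 3 AND at most 48.
92 → 92 = 3·30 + 2, 92 > 48 → Rejected.
12 → 12 = 3·4, 12 ≤ 48 → Accepted.
94 → 94 = 3·31 + 1, 94 > 48 → Rejected.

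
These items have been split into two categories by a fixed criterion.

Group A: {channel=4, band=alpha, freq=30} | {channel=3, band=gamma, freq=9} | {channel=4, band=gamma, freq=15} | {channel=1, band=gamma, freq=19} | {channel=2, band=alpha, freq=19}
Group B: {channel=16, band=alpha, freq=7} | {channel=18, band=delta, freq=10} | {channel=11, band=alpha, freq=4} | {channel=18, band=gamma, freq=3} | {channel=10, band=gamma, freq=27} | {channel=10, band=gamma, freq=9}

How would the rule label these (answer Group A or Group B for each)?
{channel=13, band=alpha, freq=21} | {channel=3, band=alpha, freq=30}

The pattern is that an item is 'Group A' exactly when: channel ≤ 4.
{channel=13, band=alpha, freq=21} → channel = 13 → Group B.
{channel=3, band=alpha, freq=30} → channel = 3 → Group A.

Group B, Group A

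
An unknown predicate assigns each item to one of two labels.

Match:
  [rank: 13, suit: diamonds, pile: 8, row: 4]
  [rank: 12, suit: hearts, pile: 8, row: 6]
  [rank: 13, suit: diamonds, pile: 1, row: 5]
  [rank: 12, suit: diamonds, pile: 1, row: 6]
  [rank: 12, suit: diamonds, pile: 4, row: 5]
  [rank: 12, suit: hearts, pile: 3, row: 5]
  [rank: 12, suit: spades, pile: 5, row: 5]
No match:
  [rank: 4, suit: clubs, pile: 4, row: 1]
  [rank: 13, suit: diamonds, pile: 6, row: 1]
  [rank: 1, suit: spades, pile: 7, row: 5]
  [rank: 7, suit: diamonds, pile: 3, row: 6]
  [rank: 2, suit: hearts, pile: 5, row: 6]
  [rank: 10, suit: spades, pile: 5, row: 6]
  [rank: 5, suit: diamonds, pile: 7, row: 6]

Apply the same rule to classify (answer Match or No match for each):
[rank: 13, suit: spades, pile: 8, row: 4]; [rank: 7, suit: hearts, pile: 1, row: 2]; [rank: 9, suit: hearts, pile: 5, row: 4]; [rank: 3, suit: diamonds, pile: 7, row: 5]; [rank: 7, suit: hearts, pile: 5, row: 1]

All 'Match' examples share one property — row ≥ 4 AND rank ≥ 12 — and every 'No match' example lacks it.
[rank: 13, suit: spades, pile: 8, row: 4]: row = 4, rank = 13, passes → Match. [rank: 7, suit: hearts, pile: 1, row: 2]: row = 2, rank = 7, does not pass → No match. [rank: 9, suit: hearts, pile: 5, row: 4]: row = 4, rank = 9, does not pass → No match. [rank: 3, suit: diamonds, pile: 7, row: 5]: row = 5, rank = 3, does not pass → No match. [rank: 7, suit: hearts, pile: 5, row: 1]: row = 1, rank = 7, does not pass → No match.

Match, No match, No match, No match, No match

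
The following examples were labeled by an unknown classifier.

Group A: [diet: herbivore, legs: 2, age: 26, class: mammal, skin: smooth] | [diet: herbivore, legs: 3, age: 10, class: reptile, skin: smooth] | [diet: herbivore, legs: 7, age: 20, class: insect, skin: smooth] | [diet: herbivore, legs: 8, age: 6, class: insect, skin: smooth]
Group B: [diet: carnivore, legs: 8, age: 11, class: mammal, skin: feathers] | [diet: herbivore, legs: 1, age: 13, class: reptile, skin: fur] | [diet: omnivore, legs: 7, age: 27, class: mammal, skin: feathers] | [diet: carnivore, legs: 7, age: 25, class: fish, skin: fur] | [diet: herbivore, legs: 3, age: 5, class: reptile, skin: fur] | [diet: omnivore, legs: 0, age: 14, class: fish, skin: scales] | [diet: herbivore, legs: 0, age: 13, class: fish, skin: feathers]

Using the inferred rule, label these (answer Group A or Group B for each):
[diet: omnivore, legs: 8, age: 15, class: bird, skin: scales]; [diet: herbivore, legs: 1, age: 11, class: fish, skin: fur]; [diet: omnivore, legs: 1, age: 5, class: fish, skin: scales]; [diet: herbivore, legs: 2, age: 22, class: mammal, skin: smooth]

Group B, Group B, Group B, Group A

Every 'Group A' example satisfies: skin is smooth. None of the 'Group B' examples do.
[diet: omnivore, legs: 8, age: 15, class: bird, skin: scales]: skin is scales — does not satisfy this, so Group B.
[diet: herbivore, legs: 1, age: 11, class: fish, skin: fur]: skin is fur — does not satisfy this, so Group B.
[diet: omnivore, legs: 1, age: 5, class: fish, skin: scales]: skin is scales — does not satisfy this, so Group B.
[diet: herbivore, legs: 2, age: 22, class: mammal, skin: smooth]: skin is smooth — matches, so Group A.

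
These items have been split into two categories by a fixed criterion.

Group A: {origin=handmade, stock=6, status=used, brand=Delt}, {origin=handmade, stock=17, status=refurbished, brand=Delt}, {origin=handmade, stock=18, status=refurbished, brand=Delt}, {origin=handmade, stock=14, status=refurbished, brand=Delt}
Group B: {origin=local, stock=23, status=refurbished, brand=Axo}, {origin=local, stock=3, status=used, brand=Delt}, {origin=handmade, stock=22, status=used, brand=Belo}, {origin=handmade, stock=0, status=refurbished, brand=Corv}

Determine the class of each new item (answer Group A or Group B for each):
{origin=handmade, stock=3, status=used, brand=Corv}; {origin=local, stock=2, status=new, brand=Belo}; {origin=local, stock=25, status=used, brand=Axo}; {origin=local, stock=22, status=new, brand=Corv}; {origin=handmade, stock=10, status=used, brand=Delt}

Every 'Group A' example satisfies: origin is handmade AND brand is Delt. None of the 'Group B' examples do.
{origin=handmade, stock=3, status=used, brand=Corv}: origin is handmade, brand is Corv — does not pass, so Group B. {origin=local, stock=2, status=new, brand=Belo}: origin is local, brand is Belo — does not pass, so Group B. {origin=local, stock=25, status=used, brand=Axo}: origin is local, brand is Axo — does not pass, so Group B. {origin=local, stock=22, status=new, brand=Corv}: origin is local, brand is Corv — does not pass, so Group B. {origin=handmade, stock=10, status=used, brand=Delt}: origin is handmade, brand is Delt — satisfies this, so Group A.

Group B, Group B, Group B, Group B, Group A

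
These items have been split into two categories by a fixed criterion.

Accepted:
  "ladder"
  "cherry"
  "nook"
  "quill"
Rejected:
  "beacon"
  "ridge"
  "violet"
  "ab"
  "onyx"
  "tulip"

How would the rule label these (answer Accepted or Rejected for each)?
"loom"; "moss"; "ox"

One predicate separates the groups cleanly: has a double letter.
"loom": Accepted ('oo' doubled). "moss": Accepted ('ss' doubled). "ox": Rejected (no doubled letter).

Accepted, Accepted, Rejected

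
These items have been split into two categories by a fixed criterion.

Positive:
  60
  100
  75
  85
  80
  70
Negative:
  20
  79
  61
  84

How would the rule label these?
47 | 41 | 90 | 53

The distinguishing property — multiple of 5 AND at least 60 — holds for all the 'Positive' cases and none of the 'Negative' cases.
47: Negative (47 = 5·9 + 2, 47 < 60). 41: Negative (41 = 5·8 + 1, 41 < 60). 90: Positive (90 = 5·18, 90 ≥ 60). 53: Negative (53 = 5·10 + 3, 53 < 60).

Negative, Negative, Positive, Negative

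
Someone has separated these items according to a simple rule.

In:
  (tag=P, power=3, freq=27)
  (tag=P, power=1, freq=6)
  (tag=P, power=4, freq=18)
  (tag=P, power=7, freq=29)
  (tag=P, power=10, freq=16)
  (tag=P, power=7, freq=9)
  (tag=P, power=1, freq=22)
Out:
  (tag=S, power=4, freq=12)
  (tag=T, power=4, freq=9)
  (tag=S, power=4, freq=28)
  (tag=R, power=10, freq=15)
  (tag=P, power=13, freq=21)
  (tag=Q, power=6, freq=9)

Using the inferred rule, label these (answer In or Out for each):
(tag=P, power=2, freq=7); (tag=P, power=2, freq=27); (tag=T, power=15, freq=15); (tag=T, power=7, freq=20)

'In' ⟺ tag is P AND power ≤ 10.

In, In, Out, Out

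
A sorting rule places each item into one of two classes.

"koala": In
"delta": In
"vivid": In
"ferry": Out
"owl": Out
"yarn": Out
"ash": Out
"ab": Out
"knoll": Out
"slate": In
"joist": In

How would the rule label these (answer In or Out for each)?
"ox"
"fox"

Rule: has ≥ 2 vowels. This holds for each 'In' example and fails for each 'Out' one.
"ox" → 1 vowel → Out.
"fox" → 1 vowel → Out.

Out, Out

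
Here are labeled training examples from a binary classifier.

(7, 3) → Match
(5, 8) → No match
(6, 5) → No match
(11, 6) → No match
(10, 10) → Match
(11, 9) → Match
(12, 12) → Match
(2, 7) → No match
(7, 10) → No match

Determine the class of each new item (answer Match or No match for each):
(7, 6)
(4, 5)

The rule appears to be: sum is even.
(7, 6): 7+6 = 13 — fails this test, so No match.
(4, 5): 4+5 = 9 — fails this test, so No match.

No match, No match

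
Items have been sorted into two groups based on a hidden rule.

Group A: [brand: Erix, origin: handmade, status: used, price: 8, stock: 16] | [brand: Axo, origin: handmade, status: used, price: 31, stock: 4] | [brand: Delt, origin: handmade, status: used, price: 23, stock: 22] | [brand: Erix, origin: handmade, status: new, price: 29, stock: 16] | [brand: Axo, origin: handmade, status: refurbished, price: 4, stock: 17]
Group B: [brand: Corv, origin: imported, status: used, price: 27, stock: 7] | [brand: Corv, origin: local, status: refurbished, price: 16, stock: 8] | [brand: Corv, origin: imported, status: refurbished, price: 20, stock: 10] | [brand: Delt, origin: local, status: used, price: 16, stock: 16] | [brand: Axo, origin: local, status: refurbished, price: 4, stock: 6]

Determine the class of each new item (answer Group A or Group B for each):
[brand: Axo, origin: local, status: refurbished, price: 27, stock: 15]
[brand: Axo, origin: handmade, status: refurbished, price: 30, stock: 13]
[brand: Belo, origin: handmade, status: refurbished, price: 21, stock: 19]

Group B, Group A, Group A

'Group A' ⟺ origin is handmade.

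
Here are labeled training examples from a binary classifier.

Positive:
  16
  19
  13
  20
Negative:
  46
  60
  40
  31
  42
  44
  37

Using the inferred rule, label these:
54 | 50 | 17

Every 'Positive' example satisfies: at most 20. None of the 'Negative' examples do.
54: 54 > 20 — fails the rule, so Negative.
50: 50 > 20 — fails the rule, so Negative.
17: 17 ≤ 20 — fits, so Positive.

Negative, Negative, Positive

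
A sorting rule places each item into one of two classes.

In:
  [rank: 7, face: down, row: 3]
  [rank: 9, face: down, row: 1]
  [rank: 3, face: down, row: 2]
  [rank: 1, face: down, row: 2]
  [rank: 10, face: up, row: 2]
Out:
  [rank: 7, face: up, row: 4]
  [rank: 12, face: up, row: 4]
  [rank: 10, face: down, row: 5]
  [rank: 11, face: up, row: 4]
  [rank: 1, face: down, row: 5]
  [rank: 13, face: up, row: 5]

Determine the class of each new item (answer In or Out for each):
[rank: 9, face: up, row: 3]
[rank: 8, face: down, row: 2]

In, In

Every 'In' example satisfies: row ≤ 3. None of the 'Out' examples do.
[rank: 9, face: up, row: 3]: In (row = 3). [rank: 8, face: down, row: 2]: In (row = 2).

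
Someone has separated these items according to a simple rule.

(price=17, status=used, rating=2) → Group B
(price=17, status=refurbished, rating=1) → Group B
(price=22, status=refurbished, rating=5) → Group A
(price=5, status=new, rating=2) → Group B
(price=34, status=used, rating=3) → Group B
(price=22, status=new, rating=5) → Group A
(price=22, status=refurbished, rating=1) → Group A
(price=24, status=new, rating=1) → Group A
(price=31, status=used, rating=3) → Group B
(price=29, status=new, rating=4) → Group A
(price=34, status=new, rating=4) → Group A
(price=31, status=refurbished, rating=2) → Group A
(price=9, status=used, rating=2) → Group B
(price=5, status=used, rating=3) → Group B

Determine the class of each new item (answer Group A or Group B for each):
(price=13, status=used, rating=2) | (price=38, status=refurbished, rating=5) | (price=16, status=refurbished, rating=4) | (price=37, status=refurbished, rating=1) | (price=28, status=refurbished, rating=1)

'Group A' ⟺ rating ≠ 3 AND price ≥ 22.

Group B, Group A, Group B, Group A, Group A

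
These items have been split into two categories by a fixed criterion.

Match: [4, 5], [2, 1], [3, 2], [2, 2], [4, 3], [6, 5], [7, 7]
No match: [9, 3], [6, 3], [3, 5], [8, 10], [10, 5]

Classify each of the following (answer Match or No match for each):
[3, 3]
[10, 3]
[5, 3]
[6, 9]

One predicate separates the groups cleanly: |first − second| ≤ 1.
Match: [3, 3], since |3−3| = 0. No match: [10, 3], since |10−3| = 7. No match: [5, 3], since |5−3| = 2. No match: [6, 9], since |6−9| = 3.

Match, No match, No match, No match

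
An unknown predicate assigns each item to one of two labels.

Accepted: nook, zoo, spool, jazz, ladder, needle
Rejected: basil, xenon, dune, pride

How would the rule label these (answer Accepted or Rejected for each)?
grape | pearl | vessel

Rejected, Rejected, Accepted

One predicate separates the groups cleanly: has a double letter.
grape: no doubled letter, fails this test → Rejected. pearl: no doubled letter, fails this test → Rejected. vessel: 'ss' doubled, has this property → Accepted.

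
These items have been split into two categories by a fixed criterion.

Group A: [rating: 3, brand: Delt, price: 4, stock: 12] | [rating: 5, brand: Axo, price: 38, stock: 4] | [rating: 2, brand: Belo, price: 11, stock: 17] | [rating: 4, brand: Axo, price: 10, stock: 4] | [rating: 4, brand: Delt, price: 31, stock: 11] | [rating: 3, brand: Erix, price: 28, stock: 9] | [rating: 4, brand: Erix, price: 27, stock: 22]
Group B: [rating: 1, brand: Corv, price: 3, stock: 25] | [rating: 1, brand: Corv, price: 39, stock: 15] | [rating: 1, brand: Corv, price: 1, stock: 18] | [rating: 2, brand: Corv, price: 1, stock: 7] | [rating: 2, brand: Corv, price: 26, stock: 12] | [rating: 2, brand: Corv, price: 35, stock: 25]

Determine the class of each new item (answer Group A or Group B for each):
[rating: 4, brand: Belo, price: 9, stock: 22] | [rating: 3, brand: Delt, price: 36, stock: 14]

Group A, Group A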